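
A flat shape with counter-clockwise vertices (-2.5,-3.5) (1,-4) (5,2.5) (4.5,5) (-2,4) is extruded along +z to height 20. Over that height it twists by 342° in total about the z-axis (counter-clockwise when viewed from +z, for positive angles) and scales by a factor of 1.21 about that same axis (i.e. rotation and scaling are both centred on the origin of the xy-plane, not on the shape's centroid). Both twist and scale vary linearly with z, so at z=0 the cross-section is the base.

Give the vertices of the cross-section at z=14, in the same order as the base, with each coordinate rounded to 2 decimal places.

t = z/height = 14/20 = 0.7
s = 1 + (scale-1)·z/height = 1 + (1.21-1)·14/20 = 1.147000
θ = twist·z/height = 342°·14/20 = 239.4000° = 4.178318 rad
cos θ = -0.509041, sin θ = -0.860742 (intermediates below are computed at full precision and shown rounded to 5 d.p.)
v1: (-2.5,-3.5) → rotate → (-1.73999,3.93350) → ×s → (-1.99577,4.51172) → (-2.00,4.51)
v2: (1,-4) → rotate → (-3.95201,1.17542) → ×s → (-4.53295,1.34821) → (-4.53,1.35)
v3: (5,2.5) → rotate → (-0.39335,-5.57631) → ×s → (-0.45117,-6.39603) → (-0.45,-6.40)
v4: (4.5,5) → rotate → (2.01302,-6.41855) → ×s → (2.30894,-7.36207) → (2.31,-7.36)
v5: (-2,4) → rotate → (4.46105,-0.31468) → ×s → (5.11683,-0.36094) → (5.12,-0.36)

Cross-section at z=14: (-2.00,4.51) (-4.53,1.35) (-0.45,-6.40) (2.31,-7.36) (5.12,-0.36)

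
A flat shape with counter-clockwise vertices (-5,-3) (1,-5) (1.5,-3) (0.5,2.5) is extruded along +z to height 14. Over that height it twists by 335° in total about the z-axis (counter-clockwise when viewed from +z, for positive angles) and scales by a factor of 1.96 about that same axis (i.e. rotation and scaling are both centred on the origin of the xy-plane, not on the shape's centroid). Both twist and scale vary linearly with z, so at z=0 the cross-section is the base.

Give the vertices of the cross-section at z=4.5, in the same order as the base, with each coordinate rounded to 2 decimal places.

Cross-section at z=4.5: (5.73,-5.04) (5.84,3.23) (3.14,3.06) (-3.32,-0.37)

t = z/height = 4.5/14 = 0.321429
s = 1 + (scale-1)·z/height = 1 + (1.96-1)·4.5/14 = 1.308571
θ = twist·z/height = 335°·4.5/14 = 107.6786° = 1.879346 rad
cos θ = -0.303677, sin θ = 0.952775 (intermediates below are computed at full precision and shown rounded to 5 d.p.)
v1: (-5,-3) → rotate → (4.37671,-3.85285) → ×s → (5.72724,-5.04172) → (5.73,-5.04)
v2: (1,-5) → rotate → (4.46020,2.47116) → ×s → (5.83649,3.23369) → (5.84,3.23)
v3: (1.5,-3) → rotate → (2.40281,2.34019) → ×s → (3.14425,3.06231) → (3.14,3.06)
v4: (0.5,2.5) → rotate → (-2.53378,-0.28280) → ×s → (-3.31563,-0.37007) → (-3.32,-0.37)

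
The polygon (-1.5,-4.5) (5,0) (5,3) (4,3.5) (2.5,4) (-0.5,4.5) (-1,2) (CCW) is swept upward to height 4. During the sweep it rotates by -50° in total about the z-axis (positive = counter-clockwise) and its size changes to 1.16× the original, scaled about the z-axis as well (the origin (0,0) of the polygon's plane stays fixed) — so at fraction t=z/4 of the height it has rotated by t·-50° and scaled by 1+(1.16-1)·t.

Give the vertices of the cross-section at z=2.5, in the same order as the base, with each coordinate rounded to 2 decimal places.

t = z/height = 2.5/4 = 0.625
s = 1 + (scale-1)·z/height = 1 + (1.16-1)·2.5/4 = 1.100000
θ = twist·z/height = -50°·2.5/4 = -31.2500° = -0.545415 rad
cos θ = 0.854912, sin θ = -0.518773 (intermediates below are computed at full precision and shown rounded to 5 d.p.)
v1: (-1.5,-4.5) → rotate → (-3.61685,-3.06894) → ×s → (-3.97853,-3.37584) → (-3.98,-3.38)
v2: (5,0) → rotate → (4.27456,-2.59387) → ×s → (4.70202,-2.85325) → (4.70,-2.85)
v3: (5,3) → rotate → (5.83088,-0.02913) → ×s → (6.41397,-0.03204) → (6.41,-0.03)
v4: (4,3.5) → rotate → (5.23535,0.91710) → ×s → (5.75889,1.00881) → (5.76,1.01)
v5: (2.5,4) → rotate → (4.21237,2.12271) → ×s → (4.63361,2.33499) → (4.63,2.33)
v6: (-0.5,4.5) → rotate → (1.90702,4.10649) → ×s → (2.09773,4.51714) → (2.10,4.52)
v7: (-1,2) → rotate → (0.18263,2.22860) → ×s → (0.20090,2.45146) → (0.20,2.45)

Cross-section at z=2.5: (-3.98,-3.38) (4.70,-2.85) (6.41,-0.03) (5.76,1.01) (4.63,2.33) (2.10,4.52) (0.20,2.45)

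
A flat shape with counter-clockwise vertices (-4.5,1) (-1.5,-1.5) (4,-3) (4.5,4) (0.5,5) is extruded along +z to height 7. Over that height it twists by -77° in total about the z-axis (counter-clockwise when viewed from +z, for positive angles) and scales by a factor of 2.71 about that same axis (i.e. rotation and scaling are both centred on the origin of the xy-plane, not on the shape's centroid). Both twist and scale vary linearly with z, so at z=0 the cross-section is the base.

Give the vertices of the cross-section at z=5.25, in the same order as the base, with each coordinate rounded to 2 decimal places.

Cross-section at z=5.25: (-3.55,9.90) (-4.72,1.07) (-0.92,-11.38) (13.20,-3.81) (10.26,5.12)

t = z/height = 5.25/7 = 0.75
s = 1 + (scale-1)·z/height = 1 + (2.71-1)·5.25/7 = 2.282500
θ = twist·z/height = -77°·5.25/7 = -57.7500° = -1.007928 rad
cos θ = 0.533615, sin θ = -0.845728 (intermediates below are computed at full precision and shown rounded to 5 d.p.)
v1: (-4.5,1) → rotate → (-1.55554,4.33939) → ×s → (-3.55051,9.90466) → (-3.55,9.90)
v2: (-1.5,-1.5) → rotate → (-2.06901,0.46817) → ×s → (-4.72252,1.06860) → (-4.72,1.07)
v3: (4,-3) → rotate → (-0.40273,-4.98375) → ×s → (-0.91922,-11.37542) → (-0.92,-11.38)
v4: (4.5,4) → rotate → (5.78418,-1.67132) → ×s → (13.20238,-3.81478) → (13.20,-3.81)
v5: (0.5,5) → rotate → (4.49545,2.24521) → ×s → (10.26086,5.12469) → (10.26,5.12)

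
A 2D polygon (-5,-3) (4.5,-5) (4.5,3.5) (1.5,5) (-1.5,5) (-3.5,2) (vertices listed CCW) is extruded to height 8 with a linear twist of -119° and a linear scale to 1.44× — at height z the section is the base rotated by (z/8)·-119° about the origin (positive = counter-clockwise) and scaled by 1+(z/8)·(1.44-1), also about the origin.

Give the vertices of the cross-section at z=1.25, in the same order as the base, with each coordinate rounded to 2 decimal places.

Cross-section at z=1.25: (-6.09,-1.34) (2.85,-6.60) (5.75,2.01) (3.22,4.55) (0.18,5.58) (-2.86,3.22)

t = z/height = 1.25/8 = 0.15625
s = 1 + (scale-1)·z/height = 1 + (1.44-1)·1.25/8 = 1.068750
θ = twist·z/height = -119°·1.25/8 = -18.5938° = -0.324522 rad
cos θ = 0.947803, sin θ = -0.318856 (intermediates below are computed at full precision and shown rounded to 5 d.p.)
v1: (-5,-3) → rotate → (-5.69558,-1.24913) → ×s → (-6.08716,-1.33501) → (-6.09,-1.34)
v2: (4.5,-5) → rotate → (2.67083,-6.17387) → ×s → (2.85445,-6.59832) → (2.85,-6.60)
v3: (4.5,3.5) → rotate → (5.38111,1.88246) → ×s → (5.75106,2.01188) → (5.75,2.01)
v4: (1.5,5) → rotate → (3.01598,4.26073) → ×s → (3.22333,4.55366) → (3.22,4.55)
v5: (-1.5,5) → rotate → (0.17257,5.21730) → ×s → (0.18444,5.57599) → (0.18,5.58)
v6: (-3.5,2) → rotate → (-2.67960,3.01160) → ×s → (-2.86382,3.21865) → (-2.86,3.22)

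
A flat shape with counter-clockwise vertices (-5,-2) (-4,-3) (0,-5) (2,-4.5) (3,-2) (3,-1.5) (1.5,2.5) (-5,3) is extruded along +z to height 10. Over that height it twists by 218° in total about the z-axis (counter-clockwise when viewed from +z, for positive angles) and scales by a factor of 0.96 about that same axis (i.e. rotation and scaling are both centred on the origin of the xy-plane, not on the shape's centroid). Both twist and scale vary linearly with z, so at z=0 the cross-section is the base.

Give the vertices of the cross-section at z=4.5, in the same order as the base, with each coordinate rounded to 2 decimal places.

t = z/height = 4.5/10 = 0.45
s = 1 + (scale-1)·z/height = 1 + (0.96-1)·4.5/10 = 0.982000
θ = twist·z/height = 218°·4.5/10 = 98.1000° = 1.712168 rad
cos θ = -0.140901, sin θ = 0.990024 (intermediates below are computed at full precision and shown rounded to 5 d.p.)
v1: (-5,-2) → rotate → (2.68455,-4.66832) → ×s → (2.63623,-4.58429) → (2.64,-4.58)
v2: (-4,-3) → rotate → (3.53368,-3.53739) → ×s → (3.47007,-3.47372) → (3.47,-3.47)
v3: (0,-5) → rotate → (4.95012,0.70451) → ×s → (4.86102,0.69183) → (4.86,0.69)
v4: (2,-4.5) → rotate → (4.17330,2.61410) → ×s → (4.09818,2.56705) → (4.10,2.57)
v5: (3,-2) → rotate → (1.55734,3.25187) → ×s → (1.52931,3.19334) → (1.53,3.19)
v6: (3,-1.5) → rotate → (1.06233,3.18142) → ×s → (1.04321,3.12416) → (1.04,3.12)
v7: (1.5,2.5) → rotate → (-2.68641,1.13278) → ×s → (-2.63806,1.11239) → (-2.64,1.11)
v8: (-5,3) → rotate → (-2.26556,-5.37282) → ×s → (-2.22478,-5.27611) → (-2.22,-5.28)

Cross-section at z=4.5: (2.64,-4.58) (3.47,-3.47) (4.86,0.69) (4.10,2.57) (1.53,3.19) (1.04,3.12) (-2.64,1.11) (-2.22,-5.28)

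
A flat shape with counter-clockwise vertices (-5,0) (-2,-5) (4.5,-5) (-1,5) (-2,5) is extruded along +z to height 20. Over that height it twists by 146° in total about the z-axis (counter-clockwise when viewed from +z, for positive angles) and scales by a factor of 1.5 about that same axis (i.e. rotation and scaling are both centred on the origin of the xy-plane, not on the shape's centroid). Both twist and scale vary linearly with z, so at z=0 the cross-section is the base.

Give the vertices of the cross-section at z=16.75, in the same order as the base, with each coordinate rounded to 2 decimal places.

t = z/height = 16.75/20 = 0.8375
s = 1 + (scale-1)·z/height = 1 + (1.5-1)·16.75/20 = 1.418750
θ = twist·z/height = 146°·16.75/20 = 122.2750° = 2.134101 rad
cos θ = -0.533983, sin θ = 0.845495 (intermediates below are computed at full precision and shown rounded to 5 d.p.)
v1: (-5,0) → rotate → (2.66992,-4.22747) → ×s → (3.78795,-5.99773) → (3.79,-6.00)
v2: (-2,-5) → rotate → (5.29544,0.97893) → ×s → (7.51291,1.38885) → (7.51,1.39)
v3: (4.5,-5) → rotate → (1.82455,6.47464) → ×s → (2.58858,9.18590) → (2.59,9.19)
v4: (-1,5) → rotate → (-3.69349,-3.51541) → ×s → (-5.24014,-4.98749) → (-5.24,-4.99)
v5: (-2,5) → rotate → (-3.15951,-4.36091) → ×s → (-4.48255,-6.18704) → (-4.48,-6.19)

Cross-section at z=16.75: (3.79,-6.00) (7.51,1.39) (2.59,9.19) (-5.24,-4.99) (-4.48,-6.19)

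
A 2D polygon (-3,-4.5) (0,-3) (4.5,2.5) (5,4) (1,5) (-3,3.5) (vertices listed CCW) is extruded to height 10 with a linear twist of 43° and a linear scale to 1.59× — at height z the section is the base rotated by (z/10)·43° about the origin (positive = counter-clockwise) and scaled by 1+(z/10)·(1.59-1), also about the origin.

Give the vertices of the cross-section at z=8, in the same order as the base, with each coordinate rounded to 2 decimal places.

Cross-section at z=8: (0.10,-7.96) (2.49,-3.64) (3.39,6.78) (2.75,9.02) (-2.94,6.90) (-6.55,1.76)

t = z/height = 8/10 = 0.8
s = 1 + (scale-1)·z/height = 1 + (1.59-1)·8/10 = 1.472000
θ = twist·z/height = 43°·8/10 = 34.4000° = 0.600393 rad
cos θ = 0.825113, sin θ = 0.564967 (intermediates below are computed at full precision and shown rounded to 5 d.p.)
v1: (-3,-4.5) → rotate → (0.06701,-5.40791) → ×s → (0.09864,-7.96045) → (0.10,-7.96)
v2: (0,-3) → rotate → (1.69490,-2.47534) → ×s → (2.49489,-3.64370) → (2.49,-3.64)
v3: (4.5,2.5) → rotate → (2.30059,4.60514) → ×s → (3.38647,6.77876) → (3.39,6.78)
v4: (5,4) → rotate → (1.86570,6.12529) → ×s → (2.74631,9.01643) → (2.75,9.02)
v5: (1,5) → rotate → (-1.99972,4.69053) → ×s → (-2.94359,6.90447) → (-2.94,6.90)
v6: (-3,3.5) → rotate → (-4.45273,1.19300) → ×s → (-6.55441,1.75609) → (-6.55,1.76)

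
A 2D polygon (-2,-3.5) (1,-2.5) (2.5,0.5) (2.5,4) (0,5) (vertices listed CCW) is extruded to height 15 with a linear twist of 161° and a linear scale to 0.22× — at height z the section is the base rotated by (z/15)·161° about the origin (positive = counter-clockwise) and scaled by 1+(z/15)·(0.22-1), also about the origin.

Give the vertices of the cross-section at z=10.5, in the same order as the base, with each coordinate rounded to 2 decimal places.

Cross-section at z=10.5: (1.82,-0.22) (0.87,0.86) (-0.65,0.96) (-2.11,0.35) (-2.09,-0.88)

t = z/height = 10.5/15 = 0.7
s = 1 + (scale-1)·z/height = 1 + (0.22-1)·10.5/15 = 0.454000
θ = twist·z/height = 161°·10.5/15 = 112.7000° = 1.966986 rad
cos θ = -0.385906, sin θ = 0.922538 (intermediates below are computed at full precision and shown rounded to 5 d.p.)
v1: (-2,-3.5) → rotate → (4.00070,-0.49441) → ×s → (1.81632,-0.22446) → (1.82,-0.22)
v2: (1,-2.5) → rotate → (1.92044,1.88730) → ×s → (0.87188,0.85684) → (0.87,0.86)
v3: (2.5,0.5) → rotate → (-1.42603,2.11339) → ×s → (-0.64742,0.95948) → (-0.65,0.96)
v4: (2.5,4) → rotate → (-4.65492,0.76272) → ×s → (-2.11333,0.34628) → (-2.11,0.35)
v5: (0,5) → rotate → (-4.61269,-1.92953) → ×s → (-2.09416,-0.87601) → (-2.09,-0.88)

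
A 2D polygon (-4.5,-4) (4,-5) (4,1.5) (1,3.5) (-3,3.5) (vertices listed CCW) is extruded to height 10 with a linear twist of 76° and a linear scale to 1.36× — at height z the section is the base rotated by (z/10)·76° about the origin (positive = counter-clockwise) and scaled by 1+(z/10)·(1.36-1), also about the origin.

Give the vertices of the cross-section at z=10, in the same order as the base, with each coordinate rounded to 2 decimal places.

t = z/height = 10/10 = 1
s = 1 + (scale-1)·z/height = 1 + (1.36-1)·10/10 = 1.360000
θ = twist·z/height = 76°·10/10 = 76.0000° = 1.326450 rad
cos θ = 0.241922, sin θ = 0.970296 (intermediates below are computed at full precision and shown rounded to 5 d.p.)
v1: (-4.5,-4) → rotate → (2.79253,-5.33402) → ×s → (3.79785,-7.25426) → (3.80,-7.25)
v2: (4,-5) → rotate → (5.81917,2.67157) → ×s → (7.91407,3.63334) → (7.91,3.63)
v3: (4,1.5) → rotate → (-0.48776,4.24407) → ×s → (-0.66335,5.77193) → (-0.66,5.77)
v4: (1,3.5) → rotate → (-3.15411,1.81702) → ×s → (-4.28959,2.47115) → (-4.29,2.47)
v5: (-3,3.5) → rotate → (-4.12180,-2.06416) → ×s → (-5.60565,-2.80726) → (-5.61,-2.81)

Cross-section at z=10: (3.80,-7.25) (7.91,3.63) (-0.66,5.77) (-4.29,2.47) (-5.61,-2.81)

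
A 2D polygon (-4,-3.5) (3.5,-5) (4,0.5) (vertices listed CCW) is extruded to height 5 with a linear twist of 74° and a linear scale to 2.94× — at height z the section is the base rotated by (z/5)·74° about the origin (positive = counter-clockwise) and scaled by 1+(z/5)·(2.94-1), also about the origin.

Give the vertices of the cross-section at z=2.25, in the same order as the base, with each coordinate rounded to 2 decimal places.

Cross-section at z=2.25: (-2.66,-9.59) (10.62,-4.23) (5.75,4.90)

t = z/height = 2.25/5 = 0.45
s = 1 + (scale-1)·z/height = 1 + (2.94-1)·2.25/5 = 1.873000
θ = twist·z/height = 74°·2.25/5 = 33.3000° = 0.581195 rad
cos θ = 0.835807, sin θ = 0.549023 (intermediates below are computed at full precision and shown rounded to 5 d.p.)
v1: (-4,-3.5) → rotate → (-1.42165,-5.12142) → ×s → (-2.66275,-9.59241) → (-2.66,-9.59)
v2: (3.5,-5) → rotate → (5.67044,-2.25746) → ×s → (10.62073,-4.22822) → (10.62,-4.23)
v3: (4,0.5) → rotate → (3.06872,2.61399) → ×s → (5.74771,4.89601) → (5.75,4.90)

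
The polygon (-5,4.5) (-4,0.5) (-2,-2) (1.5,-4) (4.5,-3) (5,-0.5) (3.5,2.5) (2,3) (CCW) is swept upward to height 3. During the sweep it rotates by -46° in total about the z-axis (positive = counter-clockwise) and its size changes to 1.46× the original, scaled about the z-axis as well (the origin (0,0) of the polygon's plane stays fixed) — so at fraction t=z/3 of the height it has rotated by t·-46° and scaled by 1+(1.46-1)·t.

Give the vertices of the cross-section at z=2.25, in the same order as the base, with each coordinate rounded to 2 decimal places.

t = z/height = 2.25/3 = 0.75
s = 1 + (scale-1)·z/height = 1 + (1.46-1)·2.25/3 = 1.345000
θ = twist·z/height = -46°·2.25/3 = -34.5000° = -0.602139 rad
cos θ = 0.824126, sin θ = -0.566406 (intermediates below are computed at full precision and shown rounded to 5 d.p.)
v1: (-5,4.5) → rotate → (-1.57180,6.54060) → ×s → (-2.11407,8.79711) → (-2.11,8.80)
v2: (-4,0.5) → rotate → (-3.01330,2.67769) → ×s → (-4.05289,3.60149) → (-4.05,3.60)
v3: (-2,-2) → rotate → (-2.78106,-0.51544) → ×s → (-3.74053,-0.69327) → (-3.74,-0.69)
v4: (1.5,-4) → rotate → (-1.02944,-4.14611) → ×s → (-1.38459,-5.57652) → (-1.38,-5.58)
v5: (4.5,-3) → rotate → (2.00935,-5.02121) → ×s → (2.70257,-6.75352) → (2.70,-6.75)
v6: (5,-0.5) → rotate → (3.83743,-3.24409) → ×s → (5.16134,-4.36331) → (5.16,-4.36)
v7: (3.5,2.5) → rotate → (4.30046,0.07789) → ×s → (5.78412,0.10477) → (5.78,0.10)
v8: (2,3) → rotate → (3.34747,1.33957) → ×s → (4.50235,1.80172) → (4.50,1.80)

Cross-section at z=2.25: (-2.11,8.80) (-4.05,3.60) (-3.74,-0.69) (-1.38,-5.58) (2.70,-6.75) (5.16,-4.36) (5.78,0.10) (4.50,1.80)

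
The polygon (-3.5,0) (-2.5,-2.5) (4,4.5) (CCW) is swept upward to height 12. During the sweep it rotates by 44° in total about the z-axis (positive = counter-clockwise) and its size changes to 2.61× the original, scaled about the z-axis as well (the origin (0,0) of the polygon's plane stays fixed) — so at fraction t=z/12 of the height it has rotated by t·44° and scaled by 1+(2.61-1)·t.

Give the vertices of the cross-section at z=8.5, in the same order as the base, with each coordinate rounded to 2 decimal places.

Cross-section at z=8.5: (-6.41,-3.88) (-1.81,-7.35) (2.34,12.67)

t = z/height = 8.5/12 = 0.708333
s = 1 + (scale-1)·z/height = 1 + (2.61-1)·8.5/12 = 2.140417
θ = twist·z/height = 44°·8.5/12 = 31.1667° = 0.543961 rad
cos θ = 0.855665, sin θ = 0.517529 (intermediates below are computed at full precision and shown rounded to 5 d.p.)
v1: (-3.5,0) → rotate → (-2.99483,-1.81135) → ×s → (-6.41018,-3.87705) → (-6.41,-3.88)
v2: (-2.5,-2.5) → rotate → (-0.84534,-3.43299) → ×s → (-1.80938,-7.34802) → (-1.81,-7.35)
v3: (4,4.5) → rotate → (1.09378,5.92061) → ×s → (2.34115,12.67258) → (2.34,12.67)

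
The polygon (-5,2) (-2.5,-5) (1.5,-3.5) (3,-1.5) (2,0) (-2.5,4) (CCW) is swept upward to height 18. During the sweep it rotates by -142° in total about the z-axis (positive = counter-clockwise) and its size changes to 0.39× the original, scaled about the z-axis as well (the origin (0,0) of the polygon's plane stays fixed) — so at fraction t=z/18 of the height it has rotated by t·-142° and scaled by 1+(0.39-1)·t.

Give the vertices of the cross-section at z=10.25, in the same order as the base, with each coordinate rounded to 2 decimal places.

t = z/height = 10.25/18 = 0.569444
s = 1 + (scale-1)·z/height = 1 + (0.39-1)·10.25/18 = 0.652639
θ = twist·z/height = -142°·10.25/18 = -80.8611° = -1.411293 rad
cos θ = 0.158828, sin θ = -0.987306 (intermediates below are computed at full precision and shown rounded to 5 d.p.)
v1: (-5,2) → rotate → (1.18047,5.25419) → ×s → (0.77042,3.42909) → (0.77,3.43)
v2: (-2.5,-5) → rotate → (-5.33360,1.67412) → ×s → (-3.48092,1.09260) → (-3.48,1.09)
v3: (1.5,-3.5) → rotate → (-3.21733,-2.03686) → ×s → (-2.09975,-1.32933) → (-2.10,-1.33)
v4: (3,-1.5) → rotate → (-1.00447,-3.20016) → ×s → (-0.65556,-2.08855) → (-0.66,-2.09)
v5: (2,0) → rotate → (0.31766,-1.97461) → ×s → (0.20731,-1.28871) → (0.21,-1.29)
v6: (-2.5,4) → rotate → (3.55215,3.10358) → ×s → (2.31827,2.02552) → (2.32,2.03)

Cross-section at z=10.25: (0.77,3.43) (-3.48,1.09) (-2.10,-1.33) (-0.66,-2.09) (0.21,-1.29) (2.32,2.03)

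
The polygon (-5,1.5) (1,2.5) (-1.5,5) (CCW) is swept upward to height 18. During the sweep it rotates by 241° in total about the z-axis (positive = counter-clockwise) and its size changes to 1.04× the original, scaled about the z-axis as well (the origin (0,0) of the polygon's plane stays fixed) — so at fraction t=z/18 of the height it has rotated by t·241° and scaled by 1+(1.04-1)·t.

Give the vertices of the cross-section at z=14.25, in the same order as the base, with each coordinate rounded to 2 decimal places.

Cross-section at z=14.25: (5.36,-0.55) (-0.53,-2.73) (2.49,-4.78)

t = z/height = 14.25/18 = 0.791667
s = 1 + (scale-1)·z/height = 1 + (1.04-1)·14.25/18 = 1.031667
θ = twist·z/height = 241°·14.25/18 = 190.7917° = 3.329943 rad
cos θ = -0.982314, sin θ = -0.187238 (intermediates below are computed at full precision and shown rounded to 5 d.p.)
v1: (-5,1.5) → rotate → (5.19243,-0.53728) → ×s → (5.35686,-0.55429) → (5.36,-0.55)
v2: (1,2.5) → rotate → (-0.51422,-2.64302) → ×s → (-0.53050,-2.72672) → (-0.53,-2.73)
v3: (-1.5,5) → rotate → (2.40966,-4.63071) → ×s → (2.48597,-4.77735) → (2.49,-4.78)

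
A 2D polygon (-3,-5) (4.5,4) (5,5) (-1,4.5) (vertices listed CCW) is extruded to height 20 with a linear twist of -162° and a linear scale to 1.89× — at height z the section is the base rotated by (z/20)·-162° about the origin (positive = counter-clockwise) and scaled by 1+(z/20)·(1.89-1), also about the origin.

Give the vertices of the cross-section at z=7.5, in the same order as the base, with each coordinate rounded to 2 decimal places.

t = z/height = 7.5/20 = 0.375
s = 1 + (scale-1)·z/height = 1 + (1.89-1)·7.5/20 = 1.333750
θ = twist·z/height = -162°·7.5/20 = -60.7500° = -1.060288 rad
cos θ = 0.488621, sin θ = -0.872496 (intermediates below are computed at full precision and shown rounded to 5 d.p.)
v1: (-3,-5) → rotate → (-5.82834,0.17438) → ×s → (-7.77355,0.23258) → (-7.77,0.23)
v2: (4.5,4) → rotate → (5.68878,-1.97175) → ×s → (7.58741,-2.62982) → (7.59,-2.63)
v3: (5,5) → rotate → (6.80559,-1.91937) → ×s → (9.07695,-2.55996) → (9.08,-2.56)
v4: (-1,4.5) → rotate → (3.43761,3.07129) → ×s → (4.58491,4.09634) → (4.58,4.10)

Cross-section at z=7.5: (-7.77,0.23) (7.59,-2.63) (9.08,-2.56) (4.58,4.10)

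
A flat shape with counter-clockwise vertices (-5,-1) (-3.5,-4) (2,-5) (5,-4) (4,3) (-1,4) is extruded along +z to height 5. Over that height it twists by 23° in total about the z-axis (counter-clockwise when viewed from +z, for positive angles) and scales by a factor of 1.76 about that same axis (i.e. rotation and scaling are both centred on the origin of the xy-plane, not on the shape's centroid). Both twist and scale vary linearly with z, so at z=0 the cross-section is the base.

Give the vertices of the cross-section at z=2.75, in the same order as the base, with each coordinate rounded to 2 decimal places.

t = z/height = 2.75/5 = 0.55
s = 1 + (scale-1)·z/height = 1 + (1.76-1)·2.75/5 = 1.418000
θ = twist·z/height = 23°·2.75/5 = 12.6500° = 0.220784 rad
cos θ = 0.975726, sin θ = 0.218995 (intermediates below are computed at full precision and shown rounded to 5 d.p.)
v1: (-5,-1) → rotate → (-4.65964,-2.07070) → ×s → (-6.60736,-2.93625) → (-6.61,-2.94)
v2: (-3.5,-4) → rotate → (-2.53906,-4.66939) → ×s → (-3.60039,-6.62119) → (-3.60,-6.62)
v3: (2,-5) → rotate → (3.04643,-4.44064) → ×s → (4.31983,-6.29683) → (4.32,-6.30)
v4: (5,-4) → rotate → (5.75461,-2.80793) → ×s → (8.16004,-3.98164) → (8.16,-3.98)
v5: (4,3) → rotate → (3.24592,3.80316) → ×s → (4.60271,5.39288) → (4.60,5.39)
v6: (-1,4) → rotate → (-1.85171,3.68391) → ×s → (-2.62572,5.22378) → (-2.63,5.22)

Cross-section at z=2.75: (-6.61,-2.94) (-3.60,-6.62) (4.32,-6.30) (8.16,-3.98) (4.60,5.39) (-2.63,5.22)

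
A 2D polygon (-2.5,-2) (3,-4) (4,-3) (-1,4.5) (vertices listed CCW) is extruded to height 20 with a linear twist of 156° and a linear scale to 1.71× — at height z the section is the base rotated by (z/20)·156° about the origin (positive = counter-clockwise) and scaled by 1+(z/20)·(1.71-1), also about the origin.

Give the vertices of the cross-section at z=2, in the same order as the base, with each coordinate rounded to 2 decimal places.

Cross-section at z=2: (-2.00,-2.78) (4.25,-3.26) (4.99,-1.94) (-2.33,4.35)

t = z/height = 2/20 = 0.1
s = 1 + (scale-1)·z/height = 1 + (1.71-1)·2/20 = 1.071000
θ = twist·z/height = 156°·2/20 = 15.6000° = 0.272271 rad
cos θ = 0.963163, sin θ = 0.268920 (intermediates below are computed at full precision and shown rounded to 5 d.p.)
v1: (-2.5,-2) → rotate → (-1.87007,-2.59862) → ×s → (-2.00284,-2.78313) → (-2.00,-2.78)
v2: (3,-4) → rotate → (3.96517,-3.04589) → ×s → (4.24669,-3.26215) → (4.25,-3.26)
v3: (4,-3) → rotate → (4.65941,-1.81381) → ×s → (4.99023,-1.94259) → (4.99,-1.94)
v4: (-1,4.5) → rotate → (-2.17330,4.06531) → ×s → (-2.32761,4.35395) → (-2.33,4.35)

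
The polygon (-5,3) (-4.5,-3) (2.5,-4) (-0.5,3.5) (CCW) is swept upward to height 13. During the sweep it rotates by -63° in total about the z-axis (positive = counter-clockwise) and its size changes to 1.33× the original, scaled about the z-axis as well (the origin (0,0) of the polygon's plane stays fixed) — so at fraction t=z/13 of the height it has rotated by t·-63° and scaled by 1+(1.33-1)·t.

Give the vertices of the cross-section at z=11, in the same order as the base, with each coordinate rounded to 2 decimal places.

t = z/height = 11/13 = 0.846154
s = 1 + (scale-1)·z/height = 1 + (1.33-1)·11/13 = 1.279231
θ = twist·z/height = -63°·11/13 = -53.3077° = -0.930395 rad
cos θ = 0.597517, sin θ = -0.801856 (intermediates below are computed at full precision and shown rounded to 5 d.p.)
v1: (-5,3) → rotate → (-0.58202,5.80183) → ×s → (-0.74454,7.42188) → (-0.74,7.42)
v2: (-4.5,-3) → rotate → (-5.09440,1.81580) → ×s → (-6.51691,2.32283) → (-6.52,2.32)
v3: (2.5,-4) → rotate → (-1.71363,-4.39471) → ×s → (-2.19213,-5.62185) → (-2.19,-5.62)
v4: (-0.5,3.5) → rotate → (2.50774,2.49224) → ×s → (3.20797,3.18815) → (3.21,3.19)

Cross-section at z=11: (-0.74,7.42) (-6.52,2.32) (-2.19,-5.62) (3.21,3.19)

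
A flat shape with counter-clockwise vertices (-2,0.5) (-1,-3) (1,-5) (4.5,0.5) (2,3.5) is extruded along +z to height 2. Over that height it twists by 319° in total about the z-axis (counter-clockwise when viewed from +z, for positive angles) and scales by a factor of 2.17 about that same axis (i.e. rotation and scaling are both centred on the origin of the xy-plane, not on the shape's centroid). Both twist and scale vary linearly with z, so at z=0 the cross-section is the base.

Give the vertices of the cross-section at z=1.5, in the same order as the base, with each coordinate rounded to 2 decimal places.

Cross-section at z=1.5: (2.73,2.75) (-3.88,4.49) (-9.03,3.19) (-3.51,-7.74) (3.73,-6.59)

t = z/height = 1.5/2 = 0.75
s = 1 + (scale-1)·z/height = 1 + (2.17-1)·1.5/2 = 1.877500
θ = twist·z/height = 319°·1.5/2 = 239.2500° = 4.175700 rad
cos θ = -0.511293, sin θ = -0.859406 (intermediates below are computed at full precision and shown rounded to 5 d.p.)
v1: (-2,0.5) → rotate → (1.45229,1.46317) → ×s → (2.72667,2.74709) → (2.73,2.75)
v2: (-1,-3) → rotate → (-2.06693,2.39329) → ×s → (-3.88065,4.49339) → (-3.88,4.49)
v3: (1,-5) → rotate → (-4.80833,1.69706) → ×s → (-9.02763,3.18623) → (-9.03,3.19)
v4: (4.5,0.5) → rotate → (-1.87112,-4.12298) → ×s → (-3.51302,-7.74089) → (-3.51,-7.74)
v5: (2,3.5) → rotate → (1.98534,-3.50834) → ×s → (3.72747,-6.58691) → (3.73,-6.59)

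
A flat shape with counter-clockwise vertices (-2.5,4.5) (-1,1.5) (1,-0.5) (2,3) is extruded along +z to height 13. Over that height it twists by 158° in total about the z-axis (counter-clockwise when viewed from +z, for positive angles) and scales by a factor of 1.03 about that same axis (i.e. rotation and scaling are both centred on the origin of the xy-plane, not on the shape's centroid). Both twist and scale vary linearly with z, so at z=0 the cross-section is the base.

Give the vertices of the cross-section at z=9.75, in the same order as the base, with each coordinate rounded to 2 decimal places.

t = z/height = 9.75/13 = 0.75
s = 1 + (scale-1)·z/height = 1 + (1.03-1)·9.75/13 = 1.022500
θ = twist·z/height = 158°·9.75/13 = 118.5000° = 2.068215 rad
cos θ = -0.477159, sin θ = 0.878817 (intermediates below are computed at full precision and shown rounded to 5 d.p.)
v1: (-2.5,4.5) → rotate → (-2.76178,-4.34426) → ×s → (-2.82392,-4.44200) → (-2.82,-4.44)
v2: (-1,1.5) → rotate → (-0.84107,-1.59456) → ×s → (-0.85999,-1.63043) → (-0.86,-1.63)
v3: (1,-0.5) → rotate → (-0.03775,1.11740) → ×s → (-0.03860,1.14254) → (-0.04,1.14)
v4: (2,3) → rotate → (-3.59077,0.32616) → ×s → (-3.67156,0.33350) → (-3.67,0.33)

Cross-section at z=9.75: (-2.82,-4.44) (-0.86,-1.63) (-0.04,1.14) (-3.67,0.33)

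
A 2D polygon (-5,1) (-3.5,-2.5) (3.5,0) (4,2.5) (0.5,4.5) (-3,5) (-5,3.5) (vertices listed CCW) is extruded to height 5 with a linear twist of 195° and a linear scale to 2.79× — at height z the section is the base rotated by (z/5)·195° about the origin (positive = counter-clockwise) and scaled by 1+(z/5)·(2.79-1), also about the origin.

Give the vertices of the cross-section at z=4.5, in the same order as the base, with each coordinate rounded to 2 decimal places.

Cross-section at z=4.5: (12.81,-3.63) (9.62,5.79) (-9.11,0.72) (-10.92,-5.69) (-2.22,-11.61) (6.78,-13.63) (12.30,-10.13)

t = z/height = 4.5/5 = 0.9
s = 1 + (scale-1)·z/height = 1 + (2.79-1)·4.5/5 = 2.611000
θ = twist·z/height = 195°·4.5/5 = 175.5000° = 3.063053 rad
cos θ = -0.996917, sin θ = 0.078459 (intermediates below are computed at full precision and shown rounded to 5 d.p.)
v1: (-5,1) → rotate → (4.90613,-1.38921) → ×s → (12.80990,-3.62723) → (12.81,-3.63)
v2: (-3.5,-2.5) → rotate → (3.68536,2.21769) → ×s → (9.62247,5.79038) → (9.62,5.79)
v3: (3.5,0) → rotate → (-3.48921,0.27461) → ×s → (-9.11033,0.71700) → (-9.11,0.72)
v4: (4,2.5) → rotate → (-4.18382,-2.17846) → ×s → (-10.92395,-5.68795) → (-10.92,-5.69)
v5: (0.5,4.5) → rotate → (-0.85152,-4.44690) → ×s → (-2.22333,-11.61085) → (-2.22,-11.61)
v6: (-3,5) → rotate → (2.59846,-5.21996) → ×s → (6.78457,-13.62933) → (6.78,-13.63)
v7: (-5,3.5) → rotate → (4.70998,-3.88151) → ×s → (12.29776,-10.13461) → (12.30,-10.13)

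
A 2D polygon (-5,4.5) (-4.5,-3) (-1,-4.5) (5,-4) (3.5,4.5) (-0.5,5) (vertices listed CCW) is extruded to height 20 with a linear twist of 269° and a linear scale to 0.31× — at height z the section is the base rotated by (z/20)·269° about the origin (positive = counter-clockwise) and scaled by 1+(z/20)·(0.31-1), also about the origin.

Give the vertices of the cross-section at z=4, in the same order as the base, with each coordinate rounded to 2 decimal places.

Cross-section at z=4: (-5.68,-1.19) (-0.20,-4.66) (2.62,-2.99) (5.33,1.44) (-1.35,4.73) (-3.73,2.20)

t = z/height = 4/20 = 0.2
s = 1 + (scale-1)·z/height = 1 + (0.31-1)·4/20 = 0.862000
θ = twist·z/height = 269°·4/20 = 53.8000° = 0.938987 rad
cos θ = 0.590606, sin θ = 0.806960 (intermediates below are computed at full precision and shown rounded to 5 d.p.)
v1: (-5,4.5) → rotate → (-6.58435,-1.37708) → ×s → (-5.67571,-1.18704) → (-5.68,-1.19)
v2: (-4.5,-3) → rotate → (-0.23684,-5.40314) → ×s → (-0.20416,-4.65751) → (-0.20,-4.66)
v3: (-1,-4.5) → rotate → (3.04072,-3.46469) → ×s → (2.62110,-2.98656) → (2.62,-2.99)
v4: (5,-4) → rotate → (6.18087,1.67238) → ×s → (5.32791,1.44159) → (5.33,1.44)
v5: (3.5,4.5) → rotate → (-1.56420,5.48209) → ×s → (-1.34834,4.72556) → (-1.35,4.73)
v6: (-0.5,5) → rotate → (-4.33010,2.54955) → ×s → (-3.73255,2.19771) → (-3.73,2.20)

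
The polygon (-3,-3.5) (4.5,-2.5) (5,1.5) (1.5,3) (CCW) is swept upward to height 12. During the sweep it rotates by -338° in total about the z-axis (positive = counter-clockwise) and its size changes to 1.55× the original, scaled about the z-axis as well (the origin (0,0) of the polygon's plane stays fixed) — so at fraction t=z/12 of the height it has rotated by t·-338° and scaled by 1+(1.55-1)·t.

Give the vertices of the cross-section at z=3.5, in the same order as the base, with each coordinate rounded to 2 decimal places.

t = z/height = 3.5/12 = 0.291667
s = 1 + (scale-1)·z/height = 1 + (1.55-1)·3.5/12 = 1.160417
θ = twist·z/height = -338°·3.5/12 = -98.5833° = -1.720604 rad
cos θ = -0.149248, sin θ = -0.988800 (intermediates below are computed at full precision and shown rounded to 5 d.p.)
v1: (-3,-3.5) → rotate → (-3.01306,3.48877) → ×s → (-3.49640,4.04842) → (-3.50,4.05)
v2: (4.5,-2.5) → rotate → (-3.14361,-4.07648) → ×s → (-3.64790,-4.73042) → (-3.65,-4.73)
v3: (5,1.5) → rotate → (0.73696,-5.16787) → ×s → (0.85518,-5.99688) → (0.86,-6.00)
v4: (1.5,3) → rotate → (2.74253,-1.93094) → ×s → (3.18248,-2.24070) → (3.18,-2.24)

Cross-section at z=3.5: (-3.50,4.05) (-3.65,-4.73) (0.86,-6.00) (3.18,-2.24)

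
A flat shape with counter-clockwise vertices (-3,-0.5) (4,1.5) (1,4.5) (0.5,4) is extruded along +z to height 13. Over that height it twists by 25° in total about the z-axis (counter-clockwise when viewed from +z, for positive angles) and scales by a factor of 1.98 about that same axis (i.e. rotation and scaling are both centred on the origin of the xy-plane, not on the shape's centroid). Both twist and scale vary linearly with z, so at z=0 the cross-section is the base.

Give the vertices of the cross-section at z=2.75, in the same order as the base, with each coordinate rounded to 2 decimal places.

t = z/height = 2.75/13 = 0.211538
s = 1 + (scale-1)·z/height = 1 + (1.98-1)·2.75/13 = 1.207308
θ = twist·z/height = 25°·2.75/13 = 5.2885° = 0.092301 rad
cos θ = 0.995743, sin θ = 0.092170 (intermediates below are computed at full precision and shown rounded to 5 d.p.)
v1: (-3,-0.5) → rotate → (-2.94114,-0.77438) → ×s → (-3.55087,-0.93492) → (-3.55,-0.93)
v2: (4,1.5) → rotate → (3.84472,1.86230) → ×s → (4.64176,2.24836) → (4.64,2.25)
v3: (1,4.5) → rotate → (0.58098,4.57301) → ×s → (0.70142,5.52104) → (0.70,5.52)
v4: (0.5,4) → rotate → (0.12919,4.02906) → ×s → (0.15597,4.86431) → (0.16,4.86)

Cross-section at z=2.75: (-3.55,-0.93) (4.64,2.25) (0.70,5.52) (0.16,4.86)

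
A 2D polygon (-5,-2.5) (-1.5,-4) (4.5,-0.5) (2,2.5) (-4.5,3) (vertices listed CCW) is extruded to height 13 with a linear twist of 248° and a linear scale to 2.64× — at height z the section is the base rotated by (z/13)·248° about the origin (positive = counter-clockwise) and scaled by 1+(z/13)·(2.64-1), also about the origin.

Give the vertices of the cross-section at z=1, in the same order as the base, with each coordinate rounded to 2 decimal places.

Cross-section at z=1: (-4.40,-4.50) (-0.12,-4.81) (4.97,1.12) (1.21,3.40) (-5.89,1.54)

t = z/height = 1/13 = 0.0769231
s = 1 + (scale-1)·z/height = 1 + (2.64-1)·1/13 = 1.126154
θ = twist·z/height = 248°·1/13 = 19.0769° = 0.332955 rad
cos θ = 0.945081, sin θ = 0.326837 (intermediates below are computed at full precision and shown rounded to 5 d.p.)
v1: (-5,-2.5) → rotate → (-3.90831,-3.99689) → ×s → (-4.40136,-4.50111) → (-4.40,-4.50)
v2: (-1.5,-4) → rotate → (-0.11027,-4.27058) → ×s → (-0.12418,-4.80933) → (-0.12,-4.81)
v3: (4.5,-0.5) → rotate → (4.41628,0.99823) → ×s → (4.97341,1.12416) → (4.97,1.12)
v4: (2,2.5) → rotate → (1.07307,3.01638) → ×s → (1.20844,3.39690) → (1.21,3.40)
v5: (-4.5,3) → rotate → (-5.23337,1.36447) → ×s → (-5.89359,1.53661) → (-5.89,1.54)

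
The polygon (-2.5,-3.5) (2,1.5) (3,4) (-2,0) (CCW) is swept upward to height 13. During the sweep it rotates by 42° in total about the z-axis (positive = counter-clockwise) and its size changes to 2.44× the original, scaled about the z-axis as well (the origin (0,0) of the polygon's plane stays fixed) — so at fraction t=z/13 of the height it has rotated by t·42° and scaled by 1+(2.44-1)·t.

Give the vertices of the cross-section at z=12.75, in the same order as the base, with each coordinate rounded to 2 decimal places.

Cross-section at z=12.75: (1.02,-10.33) (1.25,5.90) (-0.91,12.03) (-3.63,-3.18)

t = z/height = 12.75/13 = 0.980769
s = 1 + (scale-1)·z/height = 1 + (2.44-1)·12.75/13 = 2.412308
θ = twist·z/height = 42°·12.75/13 = 41.1923° = 0.718941 rad
cos θ = 0.752503, sin θ = 0.658588 (intermediates below are computed at full precision and shown rounded to 5 d.p.)
v1: (-2.5,-3.5) → rotate → (0.42380,-4.28023) → ×s → (1.02234,-10.32524) → (1.02,-10.33)
v2: (2,1.5) → rotate → (0.51712,2.44593) → ×s → (1.24746,5.90034) → (1.25,5.90)
v3: (3,4) → rotate → (-0.37684,4.98578) → ×s → (-0.90906,12.02723) → (-0.91,12.03)
v4: (-2,0) → rotate → (-1.50501,-1.31718) → ×s → (-3.63054,-3.17744) → (-3.63,-3.18)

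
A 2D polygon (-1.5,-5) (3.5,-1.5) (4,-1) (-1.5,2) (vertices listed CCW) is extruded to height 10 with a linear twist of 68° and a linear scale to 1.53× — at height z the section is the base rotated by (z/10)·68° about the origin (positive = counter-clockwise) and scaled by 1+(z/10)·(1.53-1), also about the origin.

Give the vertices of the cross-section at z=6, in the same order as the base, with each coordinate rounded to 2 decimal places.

Cross-section at z=6: (2.81,-6.28) (4.78,1.52) (4.85,2.45) (-3.22,0.70)

t = z/height = 6/10 = 0.6
s = 1 + (scale-1)·z/height = 1 + (1.53-1)·6/10 = 1.318000
θ = twist·z/height = 68°·6/10 = 40.8000° = 0.712094 rad
cos θ = 0.756995, sin θ = 0.653421 (intermediates below are computed at full precision and shown rounded to 5 d.p.)
v1: (-1.5,-5) → rotate → (2.13161,-4.76511) → ×s → (2.80946,-6.28041) → (2.81,-6.28)
v2: (3.5,-1.5) → rotate → (3.62961,1.15148) → ×s → (4.78383,1.51765) → (4.78,1.52)
v3: (4,-1) → rotate → (3.68140,1.85669) → ×s → (4.85209,2.44711) → (4.85,2.45)
v4: (-1.5,2) → rotate → (-2.44233,0.53386) → ×s → (-3.21900,0.70363) → (-3.22,0.70)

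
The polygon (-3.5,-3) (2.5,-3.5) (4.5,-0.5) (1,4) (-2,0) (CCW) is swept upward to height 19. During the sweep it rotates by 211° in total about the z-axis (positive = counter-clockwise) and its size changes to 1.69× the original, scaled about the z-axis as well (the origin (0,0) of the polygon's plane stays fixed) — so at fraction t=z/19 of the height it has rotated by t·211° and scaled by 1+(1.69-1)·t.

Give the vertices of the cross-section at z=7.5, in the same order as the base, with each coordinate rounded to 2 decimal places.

t = z/height = 7.5/19 = 0.394737
s = 1 + (scale-1)·z/height = 1 + (1.69-1)·7.5/19 = 1.272368
θ = twist·z/height = 211°·7.5/19 = 83.2895° = 1.453676 rad
cos θ = 0.116853, sin θ = 0.993149 (intermediates below are computed at full precision and shown rounded to 5 d.p.)
v1: (-3.5,-3) → rotate → (2.57046,-3.82658) → ×s → (3.27057,-4.86882) → (3.27,-4.87)
v2: (2.5,-3.5) → rotate → (3.76816,2.07389) → ×s → (4.79448,2.63875) → (4.79,2.64)
v3: (4.5,-0.5) → rotate → (1.02241,4.41074) → ×s → (1.30089,5.61209) → (1.30,5.61)
v4: (1,4) → rotate → (-3.85574,1.46056) → ×s → (-4.90593,1.85837) → (-4.91,1.86)
v5: (-2,0) → rotate → (-0.23371,-1.98630) → ×s → (-0.29736,-2.52730) → (-0.30,-2.53)

Cross-section at z=7.5: (3.27,-4.87) (4.79,2.64) (1.30,5.61) (-4.91,1.86) (-0.30,-2.53)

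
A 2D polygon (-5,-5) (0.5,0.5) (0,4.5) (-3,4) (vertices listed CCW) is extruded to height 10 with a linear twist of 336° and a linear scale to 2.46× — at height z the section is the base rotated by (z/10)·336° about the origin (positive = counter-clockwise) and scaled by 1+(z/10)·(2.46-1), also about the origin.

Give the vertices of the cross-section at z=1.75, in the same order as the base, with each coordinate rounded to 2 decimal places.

t = z/height = 1.75/10 = 0.175
s = 1 + (scale-1)·z/height = 1 + (2.46-1)·1.75/10 = 1.255500
θ = twist·z/height = 336°·1.75/10 = 58.8000° = 1.026254 rad
cos θ = 0.518027, sin θ = 0.855364 (intermediates below are computed at full precision and shown rounded to 5 d.p.)
v1: (-5,-5) → rotate → (1.68669,-6.86696) → ×s → (2.11763,-8.62146) → (2.12,-8.62)
v2: (0.5,0.5) → rotate → (-0.16867,0.68670) → ×s → (-0.21176,0.86215) → (-0.21,0.86)
v3: (0,4.5) → rotate → (-3.84914,2.33112) → ×s → (-4.83259,2.92672) → (-4.83,2.93)
v4: (-3,4) → rotate → (-4.97554,-0.49398) → ×s → (-6.24679,-0.62020) → (-6.25,-0.62)

Cross-section at z=1.75: (2.12,-8.62) (-0.21,0.86) (-4.83,2.93) (-6.25,-0.62)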